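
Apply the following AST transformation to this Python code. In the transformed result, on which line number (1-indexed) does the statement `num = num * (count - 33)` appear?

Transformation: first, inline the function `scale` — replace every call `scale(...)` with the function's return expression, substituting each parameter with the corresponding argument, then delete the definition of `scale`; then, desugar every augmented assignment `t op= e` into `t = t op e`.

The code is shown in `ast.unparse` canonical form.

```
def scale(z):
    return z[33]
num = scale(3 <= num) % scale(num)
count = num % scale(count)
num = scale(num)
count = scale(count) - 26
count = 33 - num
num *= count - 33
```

Transformed code:
num = (3 <= num)[33] % num[33]
count = num % count[33]
num = num[33]
count = count[33] - 26
count = 33 - num
num = num * (count - 33)

6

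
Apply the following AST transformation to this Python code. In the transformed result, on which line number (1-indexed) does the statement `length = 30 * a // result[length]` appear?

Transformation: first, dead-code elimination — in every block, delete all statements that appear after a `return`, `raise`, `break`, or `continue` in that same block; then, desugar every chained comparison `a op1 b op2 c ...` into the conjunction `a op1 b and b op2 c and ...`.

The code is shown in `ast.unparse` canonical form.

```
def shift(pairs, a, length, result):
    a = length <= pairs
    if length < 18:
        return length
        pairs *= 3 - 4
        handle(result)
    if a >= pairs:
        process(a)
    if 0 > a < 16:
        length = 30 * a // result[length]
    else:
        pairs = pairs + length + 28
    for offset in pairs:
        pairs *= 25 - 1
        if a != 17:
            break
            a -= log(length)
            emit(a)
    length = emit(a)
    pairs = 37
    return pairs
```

8

Transformed code:
def shift(pairs, a, length, result):
    a = length <= pairs
    if length < 18:
        return length
    if a >= pairs:
        process(a)
    if 0 > a and a < 16:
        length = 30 * a // result[length]
    else:
        pairs = pairs + length + 28
    for offset in pairs:
        pairs *= 25 - 1
        if a != 17:
            break
    length = emit(a)
    pairs = 37
    return pairs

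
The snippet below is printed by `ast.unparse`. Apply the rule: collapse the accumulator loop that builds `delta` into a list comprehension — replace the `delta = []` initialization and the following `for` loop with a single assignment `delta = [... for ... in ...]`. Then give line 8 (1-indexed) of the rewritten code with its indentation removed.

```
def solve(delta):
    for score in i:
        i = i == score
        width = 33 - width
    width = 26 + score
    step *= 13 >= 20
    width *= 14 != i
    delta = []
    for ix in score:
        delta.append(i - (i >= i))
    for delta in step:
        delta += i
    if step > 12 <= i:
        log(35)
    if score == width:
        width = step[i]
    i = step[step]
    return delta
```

Transformed code:
def solve(delta):
    for score in i:
        i = i == score
        width = 33 - width
    width = 26 + score
    step *= 13 >= 20
    width *= 14 != i
    delta = [i - (i >= i) for ix in score]
    for delta in step:
        delta += i
    if step > 12 <= i:
        log(35)
    if score == width:
        width = step[i]
    i = step[step]
    return delta

delta = [i - (i >= i) for ix in score]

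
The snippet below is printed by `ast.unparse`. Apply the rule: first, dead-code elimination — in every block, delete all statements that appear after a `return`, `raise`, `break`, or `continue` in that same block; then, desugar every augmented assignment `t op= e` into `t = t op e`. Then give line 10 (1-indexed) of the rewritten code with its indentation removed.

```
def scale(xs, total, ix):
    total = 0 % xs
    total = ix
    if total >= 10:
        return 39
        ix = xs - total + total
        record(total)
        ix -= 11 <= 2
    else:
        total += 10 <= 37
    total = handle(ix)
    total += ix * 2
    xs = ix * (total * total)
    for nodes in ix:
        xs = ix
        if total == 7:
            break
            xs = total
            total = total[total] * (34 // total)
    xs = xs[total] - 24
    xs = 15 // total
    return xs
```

xs = ix * (total * total)

Transformed code:
def scale(xs, total, ix):
    total = 0 % xs
    total = ix
    if total >= 10:
        return 39
    else:
        total = total + (10 <= 37)
    total = handle(ix)
    total = total + ix * 2
    xs = ix * (total * total)
    for nodes in ix:
        xs = ix
        if total == 7:
            break
    xs = xs[total] - 24
    xs = 15 // total
    return xs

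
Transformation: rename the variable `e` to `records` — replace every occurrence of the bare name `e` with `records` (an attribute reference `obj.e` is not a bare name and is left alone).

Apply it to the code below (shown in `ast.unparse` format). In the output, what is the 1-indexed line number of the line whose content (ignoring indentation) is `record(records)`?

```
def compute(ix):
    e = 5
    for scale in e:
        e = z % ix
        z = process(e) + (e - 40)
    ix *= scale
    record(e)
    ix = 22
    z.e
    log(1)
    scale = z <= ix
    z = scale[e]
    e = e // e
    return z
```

7

Transformed code:
def compute(ix):
    records = 5
    for scale in records:
        records = z % ix
        z = process(records) + (records - 40)
    ix *= scale
    record(records)
    ix = 22
    z.e
    log(1)
    scale = z <= ix
    z = scale[records]
    records = records // records
    return z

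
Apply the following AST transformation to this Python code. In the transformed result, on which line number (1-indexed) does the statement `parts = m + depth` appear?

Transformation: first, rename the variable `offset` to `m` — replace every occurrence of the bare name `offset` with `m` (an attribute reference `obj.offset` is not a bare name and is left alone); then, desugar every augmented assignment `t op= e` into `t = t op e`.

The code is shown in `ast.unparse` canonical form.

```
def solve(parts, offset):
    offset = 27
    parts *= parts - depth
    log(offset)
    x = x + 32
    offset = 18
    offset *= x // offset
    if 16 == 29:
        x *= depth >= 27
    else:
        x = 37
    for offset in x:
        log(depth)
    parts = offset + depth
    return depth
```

Transformed code:
def solve(parts, m):
    m = 27
    parts = parts * (parts - depth)
    log(m)
    x = x + 32
    m = 18
    m = m * (x // m)
    if 16 == 29:
        x = x * (depth >= 27)
    else:
        x = 37
    for m in x:
        log(depth)
    parts = m + depth
    return depth

14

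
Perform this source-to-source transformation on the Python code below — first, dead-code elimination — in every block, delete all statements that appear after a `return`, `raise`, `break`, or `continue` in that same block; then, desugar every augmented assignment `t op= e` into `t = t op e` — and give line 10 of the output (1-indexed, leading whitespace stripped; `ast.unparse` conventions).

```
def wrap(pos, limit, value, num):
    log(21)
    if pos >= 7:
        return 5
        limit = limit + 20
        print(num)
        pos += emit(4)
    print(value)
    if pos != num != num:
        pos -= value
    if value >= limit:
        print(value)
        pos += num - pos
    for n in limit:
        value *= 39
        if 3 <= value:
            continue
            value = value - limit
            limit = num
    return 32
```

pos = pos + (num - pos)

Transformed code:
def wrap(pos, limit, value, num):
    log(21)
    if pos >= 7:
        return 5
    print(value)
    if pos != num != num:
        pos = pos - value
    if value >= limit:
        print(value)
        pos = pos + (num - pos)
    for n in limit:
        value = value * 39
        if 3 <= value:
            continue
    return 32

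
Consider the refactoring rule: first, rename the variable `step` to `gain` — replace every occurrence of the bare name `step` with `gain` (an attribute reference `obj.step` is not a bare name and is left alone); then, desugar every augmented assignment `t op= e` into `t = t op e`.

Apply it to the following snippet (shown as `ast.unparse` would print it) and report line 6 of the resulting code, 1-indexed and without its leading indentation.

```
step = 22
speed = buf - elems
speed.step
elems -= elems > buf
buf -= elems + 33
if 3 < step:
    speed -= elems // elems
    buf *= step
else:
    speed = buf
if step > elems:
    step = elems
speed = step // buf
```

if 3 < gain:

Transformed code:
gain = 22
speed = buf - elems
speed.step
elems = elems - (elems > buf)
buf = buf - (elems + 33)
if 3 < gain:
    speed = speed - elems // elems
    buf = buf * gain
else:
    speed = buf
if gain > elems:
    gain = elems
speed = gain // buf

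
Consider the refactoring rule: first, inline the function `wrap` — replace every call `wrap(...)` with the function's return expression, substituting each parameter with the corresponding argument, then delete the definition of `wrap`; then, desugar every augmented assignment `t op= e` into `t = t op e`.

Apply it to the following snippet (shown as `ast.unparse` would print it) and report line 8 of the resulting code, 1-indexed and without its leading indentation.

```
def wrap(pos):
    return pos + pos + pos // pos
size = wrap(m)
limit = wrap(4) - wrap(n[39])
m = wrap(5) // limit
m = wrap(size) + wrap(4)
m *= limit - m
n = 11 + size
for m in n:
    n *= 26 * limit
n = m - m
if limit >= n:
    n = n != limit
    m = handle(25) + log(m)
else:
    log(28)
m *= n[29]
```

n = n * (26 * limit)

Transformed code:
size = m + m + m // m
limit = 4 + 4 + 4 // 4 - (n[39] + n[39] + n[39] // n[39])
m = (5 + 5 + 5 // 5) // limit
m = size + size + size // size + (4 + 4 + 4 // 4)
m = m * (limit - m)
n = 11 + size
for m in n:
    n = n * (26 * limit)
n = m - m
if limit >= n:
    n = n != limit
    m = handle(25) + log(m)
else:
    log(28)
m = m * n[29]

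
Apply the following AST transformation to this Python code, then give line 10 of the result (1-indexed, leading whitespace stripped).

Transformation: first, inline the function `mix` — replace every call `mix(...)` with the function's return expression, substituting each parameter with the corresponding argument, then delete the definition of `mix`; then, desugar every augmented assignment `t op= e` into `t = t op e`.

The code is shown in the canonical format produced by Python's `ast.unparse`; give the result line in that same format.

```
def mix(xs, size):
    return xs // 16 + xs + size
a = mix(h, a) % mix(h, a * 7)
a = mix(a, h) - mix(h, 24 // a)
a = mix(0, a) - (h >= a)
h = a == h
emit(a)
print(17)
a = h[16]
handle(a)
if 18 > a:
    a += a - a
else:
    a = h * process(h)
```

Transformed code:
a = (h // 16 + h + a) % (h // 16 + h + a * 7)
a = a // 16 + a + h - (h // 16 + h + 24 // a)
a = 0 // 16 + 0 + a - (h >= a)
h = a == h
emit(a)
print(17)
a = h[16]
handle(a)
if 18 > a:
    a = a + (a - a)
else:
    a = h * process(h)

a = a + (a - a)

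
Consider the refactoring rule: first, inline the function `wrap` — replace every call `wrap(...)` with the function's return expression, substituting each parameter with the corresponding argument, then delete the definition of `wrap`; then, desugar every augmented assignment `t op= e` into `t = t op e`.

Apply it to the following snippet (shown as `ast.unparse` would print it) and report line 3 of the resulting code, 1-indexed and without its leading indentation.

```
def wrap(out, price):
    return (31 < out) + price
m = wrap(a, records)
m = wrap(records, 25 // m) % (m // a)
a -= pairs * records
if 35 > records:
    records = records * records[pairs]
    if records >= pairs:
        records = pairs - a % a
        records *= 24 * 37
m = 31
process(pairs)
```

a = a - pairs * records

Transformed code:
m = (31 < a) + records
m = ((31 < records) + 25 // m) % (m // a)
a = a - pairs * records
if 35 > records:
    records = records * records[pairs]
    if records >= pairs:
        records = pairs - a % a
        records = records * (24 * 37)
m = 31
process(pairs)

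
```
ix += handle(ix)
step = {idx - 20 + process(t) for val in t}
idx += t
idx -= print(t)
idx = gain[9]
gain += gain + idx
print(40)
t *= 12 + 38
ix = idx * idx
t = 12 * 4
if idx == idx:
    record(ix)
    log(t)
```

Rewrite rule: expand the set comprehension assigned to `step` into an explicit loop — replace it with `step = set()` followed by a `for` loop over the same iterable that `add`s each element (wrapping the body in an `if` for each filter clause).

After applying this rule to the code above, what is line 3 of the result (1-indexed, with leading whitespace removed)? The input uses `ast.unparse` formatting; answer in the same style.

Transformed code:
ix += handle(ix)
step = set()
for val in t:
    step.add(idx - 20 + process(t))
idx += t
idx -= print(t)
idx = gain[9]
gain += gain + idx
print(40)
t *= 12 + 38
ix = idx * idx
t = 12 * 4
if idx == idx:
    record(ix)
    log(t)

for val in t:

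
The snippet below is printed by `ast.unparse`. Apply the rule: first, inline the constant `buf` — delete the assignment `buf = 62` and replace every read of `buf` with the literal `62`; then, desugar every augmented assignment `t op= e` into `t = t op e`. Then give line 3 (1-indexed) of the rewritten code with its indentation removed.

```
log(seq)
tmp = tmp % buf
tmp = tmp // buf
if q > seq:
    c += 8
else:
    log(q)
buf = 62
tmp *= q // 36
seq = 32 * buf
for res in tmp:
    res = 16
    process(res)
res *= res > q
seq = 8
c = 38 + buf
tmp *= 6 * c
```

tmp = tmp // 62

Transformed code:
log(seq)
tmp = tmp % 62
tmp = tmp // 62
if q > seq:
    c = c + 8
else:
    log(q)
tmp = tmp * (q // 36)
seq = 32 * 62
for res in tmp:
    res = 16
    process(res)
res = res * (res > q)
seq = 8
c = 38 + 62
tmp = tmp * (6 * c)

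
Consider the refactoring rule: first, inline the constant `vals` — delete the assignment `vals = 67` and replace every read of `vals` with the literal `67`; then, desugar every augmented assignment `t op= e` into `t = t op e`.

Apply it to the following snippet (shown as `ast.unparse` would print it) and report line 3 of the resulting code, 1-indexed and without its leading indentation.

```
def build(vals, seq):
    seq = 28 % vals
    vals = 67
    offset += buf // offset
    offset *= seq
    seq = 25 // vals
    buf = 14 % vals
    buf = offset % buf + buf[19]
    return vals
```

Transformed code:
def build(vals, seq):
    seq = 28 % 67
    offset = offset + buf // offset
    offset = offset * seq
    seq = 25 // 67
    buf = 14 % 67
    buf = offset % buf + buf[19]
    return 67

offset = offset + buf // offset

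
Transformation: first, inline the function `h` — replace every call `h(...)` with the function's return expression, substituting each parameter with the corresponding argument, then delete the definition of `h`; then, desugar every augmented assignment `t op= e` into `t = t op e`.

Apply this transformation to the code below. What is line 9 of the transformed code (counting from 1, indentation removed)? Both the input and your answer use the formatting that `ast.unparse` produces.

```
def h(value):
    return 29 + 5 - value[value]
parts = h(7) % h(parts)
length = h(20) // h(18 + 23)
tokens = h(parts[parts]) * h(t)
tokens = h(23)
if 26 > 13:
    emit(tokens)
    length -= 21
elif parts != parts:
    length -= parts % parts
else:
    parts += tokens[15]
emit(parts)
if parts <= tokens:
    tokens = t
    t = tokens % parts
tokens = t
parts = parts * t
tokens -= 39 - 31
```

Transformed code:
parts = (29 + 5 - 7[7]) % (29 + 5 - parts[parts])
length = (29 + 5 - 20[20]) // (29 + 5 - (18 + 23)[18 + 23])
tokens = (29 + 5 - parts[parts][parts[parts]]) * (29 + 5 - t[t])
tokens = 29 + 5 - 23[23]
if 26 > 13:
    emit(tokens)
    length = length - 21
elif parts != parts:
    length = length - parts % parts
else:
    parts = parts + tokens[15]
emit(parts)
if parts <= tokens:
    tokens = t
    t = tokens % parts
tokens = t
parts = parts * t
tokens = tokens - (39 - 31)

length = length - parts % parts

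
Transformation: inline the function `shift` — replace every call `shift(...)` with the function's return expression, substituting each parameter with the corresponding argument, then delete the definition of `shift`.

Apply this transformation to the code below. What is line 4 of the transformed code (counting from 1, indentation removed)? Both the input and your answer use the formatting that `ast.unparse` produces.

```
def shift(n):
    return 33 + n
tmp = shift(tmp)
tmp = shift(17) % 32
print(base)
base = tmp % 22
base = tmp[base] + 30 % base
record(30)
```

Transformed code:
tmp = 33 + tmp
tmp = (33 + 17) % 32
print(base)
base = tmp % 22
base = tmp[base] + 30 % base
record(30)

base = tmp % 22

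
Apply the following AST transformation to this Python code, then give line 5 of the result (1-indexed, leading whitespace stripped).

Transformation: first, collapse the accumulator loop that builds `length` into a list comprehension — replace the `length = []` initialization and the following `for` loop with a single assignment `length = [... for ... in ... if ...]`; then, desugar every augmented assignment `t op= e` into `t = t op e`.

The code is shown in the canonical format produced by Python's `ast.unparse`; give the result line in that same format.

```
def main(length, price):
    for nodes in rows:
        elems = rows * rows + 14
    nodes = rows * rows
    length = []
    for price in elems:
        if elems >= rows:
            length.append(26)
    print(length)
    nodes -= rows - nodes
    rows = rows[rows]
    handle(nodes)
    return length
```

Transformed code:
def main(length, price):
    for nodes in rows:
        elems = rows * rows + 14
    nodes = rows * rows
    length = [26 for price in elems if elems >= rows]
    print(length)
    nodes = nodes - (rows - nodes)
    rows = rows[rows]
    handle(nodes)
    return length

length = [26 for price in elems if elems >= rows]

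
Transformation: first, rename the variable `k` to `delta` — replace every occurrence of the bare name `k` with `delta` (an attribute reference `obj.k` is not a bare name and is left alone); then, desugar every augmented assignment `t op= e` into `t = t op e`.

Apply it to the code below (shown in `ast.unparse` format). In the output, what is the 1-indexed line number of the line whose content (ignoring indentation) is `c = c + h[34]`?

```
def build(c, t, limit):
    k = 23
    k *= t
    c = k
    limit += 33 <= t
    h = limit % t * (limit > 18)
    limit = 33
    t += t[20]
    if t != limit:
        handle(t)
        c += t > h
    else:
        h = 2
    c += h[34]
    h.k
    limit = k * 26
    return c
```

14

Transformed code:
def build(c, t, limit):
    delta = 23
    delta = delta * t
    c = delta
    limit = limit + (33 <= t)
    h = limit % t * (limit > 18)
    limit = 33
    t = t + t[20]
    if t != limit:
        handle(t)
        c = c + (t > h)
    else:
        h = 2
    c = c + h[34]
    h.k
    limit = delta * 26
    return c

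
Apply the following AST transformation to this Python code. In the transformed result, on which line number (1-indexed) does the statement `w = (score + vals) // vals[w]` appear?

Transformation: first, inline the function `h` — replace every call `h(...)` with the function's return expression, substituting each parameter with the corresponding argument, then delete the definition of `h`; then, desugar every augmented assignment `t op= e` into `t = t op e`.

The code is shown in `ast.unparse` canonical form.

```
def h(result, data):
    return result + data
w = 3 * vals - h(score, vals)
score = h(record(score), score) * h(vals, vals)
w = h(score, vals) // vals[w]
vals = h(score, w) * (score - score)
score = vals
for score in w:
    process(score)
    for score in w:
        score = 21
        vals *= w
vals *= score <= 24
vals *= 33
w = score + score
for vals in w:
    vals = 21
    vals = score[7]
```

Transformed code:
w = 3 * vals - (score + vals)
score = (record(score) + score) * (vals + vals)
w = (score + vals) // vals[w]
vals = (score + w) * (score - score)
score = vals
for score in w:
    process(score)
    for score in w:
        score = 21
        vals = vals * w
vals = vals * (score <= 24)
vals = vals * 33
w = score + score
for vals in w:
    vals = 21
    vals = score[7]

3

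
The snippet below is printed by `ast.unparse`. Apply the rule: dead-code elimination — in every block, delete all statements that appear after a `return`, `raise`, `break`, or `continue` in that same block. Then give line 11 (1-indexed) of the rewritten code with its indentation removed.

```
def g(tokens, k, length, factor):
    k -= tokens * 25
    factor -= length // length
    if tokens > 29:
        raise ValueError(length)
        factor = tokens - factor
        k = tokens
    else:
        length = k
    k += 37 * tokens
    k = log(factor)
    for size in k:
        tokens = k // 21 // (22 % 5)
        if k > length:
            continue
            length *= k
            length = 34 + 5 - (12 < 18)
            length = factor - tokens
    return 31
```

tokens = k // 21 // (22 % 5)

Transformed code:
def g(tokens, k, length, factor):
    k -= tokens * 25
    factor -= length // length
    if tokens > 29:
        raise ValueError(length)
    else:
        length = k
    k += 37 * tokens
    k = log(factor)
    for size in k:
        tokens = k // 21 // (22 % 5)
        if k > length:
            continue
    return 31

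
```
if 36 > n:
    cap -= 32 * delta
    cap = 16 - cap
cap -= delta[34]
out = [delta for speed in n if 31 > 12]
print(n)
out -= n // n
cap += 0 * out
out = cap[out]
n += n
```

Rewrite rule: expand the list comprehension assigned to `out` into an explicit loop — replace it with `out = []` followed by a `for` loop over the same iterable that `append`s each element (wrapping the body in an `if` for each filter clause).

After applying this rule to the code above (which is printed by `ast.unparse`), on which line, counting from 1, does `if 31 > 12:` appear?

7

Transformed code:
if 36 > n:
    cap -= 32 * delta
    cap = 16 - cap
cap -= delta[34]
out = []
for speed in n:
    if 31 > 12:
        out.append(delta)
print(n)
out -= n // n
cap += 0 * out
out = cap[out]
n += n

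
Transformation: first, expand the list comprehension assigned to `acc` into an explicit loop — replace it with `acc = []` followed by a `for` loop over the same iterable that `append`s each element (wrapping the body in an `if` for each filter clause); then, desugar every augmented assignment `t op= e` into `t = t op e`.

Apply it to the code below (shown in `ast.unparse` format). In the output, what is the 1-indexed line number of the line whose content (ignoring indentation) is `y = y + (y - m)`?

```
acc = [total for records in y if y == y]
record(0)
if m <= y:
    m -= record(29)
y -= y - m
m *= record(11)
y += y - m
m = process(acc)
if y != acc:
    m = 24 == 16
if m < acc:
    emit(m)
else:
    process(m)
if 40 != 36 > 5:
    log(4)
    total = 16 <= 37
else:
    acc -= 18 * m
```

10

Transformed code:
acc = []
for records in y:
    if y == y:
        acc.append(total)
record(0)
if m <= y:
    m = m - record(29)
y = y - (y - m)
m = m * record(11)
y = y + (y - m)
m = process(acc)
if y != acc:
    m = 24 == 16
if m < acc:
    emit(m)
else:
    process(m)
if 40 != 36 > 5:
    log(4)
    total = 16 <= 37
else:
    acc = acc - 18 * m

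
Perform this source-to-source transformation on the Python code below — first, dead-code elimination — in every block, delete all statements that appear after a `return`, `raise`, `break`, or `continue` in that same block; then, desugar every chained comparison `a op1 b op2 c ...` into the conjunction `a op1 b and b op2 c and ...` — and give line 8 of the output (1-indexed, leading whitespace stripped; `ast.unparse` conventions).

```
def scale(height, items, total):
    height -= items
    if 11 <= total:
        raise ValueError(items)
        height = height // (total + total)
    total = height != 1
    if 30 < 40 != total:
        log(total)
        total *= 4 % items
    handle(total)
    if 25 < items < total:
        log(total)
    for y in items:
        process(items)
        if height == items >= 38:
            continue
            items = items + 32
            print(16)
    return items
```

total *= 4 % items

Transformed code:
def scale(height, items, total):
    height -= items
    if 11 <= total:
        raise ValueError(items)
    total = height != 1
    if 30 < 40 and 40 != total:
        log(total)
        total *= 4 % items
    handle(total)
    if 25 < items and items < total:
        log(total)
    for y in items:
        process(items)
        if height == items and items >= 38:
            continue
    return items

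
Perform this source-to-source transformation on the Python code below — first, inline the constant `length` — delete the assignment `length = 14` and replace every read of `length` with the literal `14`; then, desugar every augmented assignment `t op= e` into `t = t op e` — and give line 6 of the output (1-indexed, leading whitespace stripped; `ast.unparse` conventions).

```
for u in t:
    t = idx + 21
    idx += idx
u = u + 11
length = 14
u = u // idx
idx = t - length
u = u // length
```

Transformed code:
for u in t:
    t = idx + 21
    idx = idx + idx
u = u + 11
u = u // idx
idx = t - 14
u = u // 14

idx = t - 14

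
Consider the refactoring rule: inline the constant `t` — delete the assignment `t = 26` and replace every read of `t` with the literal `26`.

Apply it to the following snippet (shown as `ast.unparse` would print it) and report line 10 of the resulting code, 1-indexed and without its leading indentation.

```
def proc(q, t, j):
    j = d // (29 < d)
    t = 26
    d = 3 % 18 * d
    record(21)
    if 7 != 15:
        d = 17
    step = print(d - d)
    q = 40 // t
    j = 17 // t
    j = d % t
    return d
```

Transformed code:
def proc(q, t, j):
    j = d // (29 < d)
    d = 3 % 18 * d
    record(21)
    if 7 != 15:
        d = 17
    step = print(d - d)
    q = 40 // 26
    j = 17 // 26
    j = d % 26
    return d

j = d % 26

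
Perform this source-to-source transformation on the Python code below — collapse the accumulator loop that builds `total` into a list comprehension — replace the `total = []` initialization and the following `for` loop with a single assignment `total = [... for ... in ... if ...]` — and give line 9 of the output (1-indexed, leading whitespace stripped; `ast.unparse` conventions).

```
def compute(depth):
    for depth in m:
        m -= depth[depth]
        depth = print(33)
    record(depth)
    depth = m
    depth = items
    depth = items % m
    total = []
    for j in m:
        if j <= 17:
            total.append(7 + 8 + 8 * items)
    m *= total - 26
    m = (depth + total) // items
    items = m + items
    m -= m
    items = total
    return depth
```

total = [7 + 8 + 8 * items for j in m if j <= 17]

Transformed code:
def compute(depth):
    for depth in m:
        m -= depth[depth]
        depth = print(33)
    record(depth)
    depth = m
    depth = items
    depth = items % m
    total = [7 + 8 + 8 * items for j in m if j <= 17]
    m *= total - 26
    m = (depth + total) // items
    items = m + items
    m -= m
    items = total
    return depth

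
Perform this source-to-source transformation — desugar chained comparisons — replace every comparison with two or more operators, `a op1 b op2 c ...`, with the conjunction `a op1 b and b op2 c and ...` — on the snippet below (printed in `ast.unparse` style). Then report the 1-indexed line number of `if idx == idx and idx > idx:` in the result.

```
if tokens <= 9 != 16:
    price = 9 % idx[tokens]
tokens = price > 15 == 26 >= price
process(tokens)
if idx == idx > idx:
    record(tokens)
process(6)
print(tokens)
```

5

Transformed code:
if tokens <= 9 and 9 != 16:
    price = 9 % idx[tokens]
tokens = price > 15 and 15 == 26 and (26 >= price)
process(tokens)
if idx == idx and idx > idx:
    record(tokens)
process(6)
print(tokens)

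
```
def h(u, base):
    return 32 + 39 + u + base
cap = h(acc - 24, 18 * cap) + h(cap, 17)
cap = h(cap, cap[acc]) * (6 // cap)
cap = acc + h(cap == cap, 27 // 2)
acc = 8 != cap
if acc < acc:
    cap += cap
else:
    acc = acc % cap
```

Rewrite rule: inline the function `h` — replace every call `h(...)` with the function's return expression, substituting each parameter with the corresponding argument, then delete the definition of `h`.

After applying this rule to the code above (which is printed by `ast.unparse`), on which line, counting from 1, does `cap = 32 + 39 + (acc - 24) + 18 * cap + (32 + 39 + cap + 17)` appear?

Transformed code:
cap = 32 + 39 + (acc - 24) + 18 * cap + (32 + 39 + cap + 17)
cap = (32 + 39 + cap + cap[acc]) * (6 // cap)
cap = acc + (32 + 39 + (cap == cap) + 27 // 2)
acc = 8 != cap
if acc < acc:
    cap += cap
else:
    acc = acc % cap

1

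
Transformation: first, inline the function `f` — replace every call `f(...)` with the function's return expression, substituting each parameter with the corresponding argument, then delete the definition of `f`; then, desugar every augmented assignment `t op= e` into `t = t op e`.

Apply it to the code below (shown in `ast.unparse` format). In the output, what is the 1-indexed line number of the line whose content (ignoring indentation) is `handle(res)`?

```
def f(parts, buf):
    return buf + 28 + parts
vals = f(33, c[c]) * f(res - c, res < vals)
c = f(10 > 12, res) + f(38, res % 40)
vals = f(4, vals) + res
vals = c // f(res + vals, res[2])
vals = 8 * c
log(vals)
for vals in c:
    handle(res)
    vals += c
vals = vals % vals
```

Transformed code:
vals = (c[c] + 28 + 33) * ((res < vals) + 28 + (res - c))
c = res + 28 + (10 > 12) + (res % 40 + 28 + 38)
vals = vals + 28 + 4 + res
vals = c // (res[2] + 28 + (res + vals))
vals = 8 * c
log(vals)
for vals in c:
    handle(res)
    vals = vals + c
vals = vals % vals

8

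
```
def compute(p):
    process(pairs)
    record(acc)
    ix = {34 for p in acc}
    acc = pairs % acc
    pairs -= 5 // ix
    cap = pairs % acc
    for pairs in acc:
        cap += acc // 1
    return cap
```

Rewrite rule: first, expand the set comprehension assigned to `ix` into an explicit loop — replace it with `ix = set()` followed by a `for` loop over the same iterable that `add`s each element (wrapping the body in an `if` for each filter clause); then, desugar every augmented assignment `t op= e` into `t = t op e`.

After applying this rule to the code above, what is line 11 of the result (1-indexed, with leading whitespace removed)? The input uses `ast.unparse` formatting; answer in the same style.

Transformed code:
def compute(p):
    process(pairs)
    record(acc)
    ix = set()
    for p in acc:
        ix.add(34)
    acc = pairs % acc
    pairs = pairs - 5 // ix
    cap = pairs % acc
    for pairs in acc:
        cap = cap + acc // 1
    return cap

cap = cap + acc // 1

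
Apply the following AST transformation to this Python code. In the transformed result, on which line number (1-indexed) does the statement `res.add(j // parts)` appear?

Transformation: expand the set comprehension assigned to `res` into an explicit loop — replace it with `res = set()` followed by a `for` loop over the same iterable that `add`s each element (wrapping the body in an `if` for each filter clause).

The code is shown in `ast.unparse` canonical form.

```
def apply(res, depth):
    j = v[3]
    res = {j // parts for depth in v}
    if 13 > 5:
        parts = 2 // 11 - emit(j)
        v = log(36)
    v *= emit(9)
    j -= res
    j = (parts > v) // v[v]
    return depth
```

5

Transformed code:
def apply(res, depth):
    j = v[3]
    res = set()
    for depth in v:
        res.add(j // parts)
    if 13 > 5:
        parts = 2 // 11 - emit(j)
        v = log(36)
    v *= emit(9)
    j -= res
    j = (parts > v) // v[v]
    return depth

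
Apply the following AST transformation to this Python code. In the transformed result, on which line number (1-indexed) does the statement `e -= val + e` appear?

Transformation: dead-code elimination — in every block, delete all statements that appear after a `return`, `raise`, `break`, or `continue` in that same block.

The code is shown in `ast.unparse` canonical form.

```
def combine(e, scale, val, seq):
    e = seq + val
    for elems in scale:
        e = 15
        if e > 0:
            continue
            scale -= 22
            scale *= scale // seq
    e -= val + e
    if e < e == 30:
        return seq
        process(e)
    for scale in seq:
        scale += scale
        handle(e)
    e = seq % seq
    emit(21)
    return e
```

Transformed code:
def combine(e, scale, val, seq):
    e = seq + val
    for elems in scale:
        e = 15
        if e > 0:
            continue
    e -= val + e
    if e < e == 30:
        return seq
    for scale in seq:
        scale += scale
        handle(e)
    e = seq % seq
    emit(21)
    return e

7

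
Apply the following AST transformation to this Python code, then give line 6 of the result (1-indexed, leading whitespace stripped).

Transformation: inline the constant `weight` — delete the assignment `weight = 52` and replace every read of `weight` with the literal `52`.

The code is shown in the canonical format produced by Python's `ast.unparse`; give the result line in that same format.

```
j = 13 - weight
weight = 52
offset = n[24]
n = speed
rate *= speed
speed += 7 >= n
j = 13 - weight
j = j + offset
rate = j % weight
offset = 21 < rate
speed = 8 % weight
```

Transformed code:
j = 13 - 52
offset = n[24]
n = speed
rate *= speed
speed += 7 >= n
j = 13 - 52
j = j + offset
rate = j % 52
offset = 21 < rate
speed = 8 % 52

j = 13 - 52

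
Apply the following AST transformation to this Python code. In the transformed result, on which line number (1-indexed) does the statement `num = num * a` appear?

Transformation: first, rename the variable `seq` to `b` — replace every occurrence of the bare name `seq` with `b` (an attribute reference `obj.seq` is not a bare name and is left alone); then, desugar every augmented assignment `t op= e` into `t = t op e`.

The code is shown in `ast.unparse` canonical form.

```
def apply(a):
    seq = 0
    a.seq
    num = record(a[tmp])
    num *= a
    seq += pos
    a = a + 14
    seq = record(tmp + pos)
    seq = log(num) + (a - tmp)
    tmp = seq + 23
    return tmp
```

Transformed code:
def apply(a):
    b = 0
    a.seq
    num = record(a[tmp])
    num = num * a
    b = b + pos
    a = a + 14
    b = record(tmp + pos)
    b = log(num) + (a - tmp)
    tmp = b + 23
    return tmp

5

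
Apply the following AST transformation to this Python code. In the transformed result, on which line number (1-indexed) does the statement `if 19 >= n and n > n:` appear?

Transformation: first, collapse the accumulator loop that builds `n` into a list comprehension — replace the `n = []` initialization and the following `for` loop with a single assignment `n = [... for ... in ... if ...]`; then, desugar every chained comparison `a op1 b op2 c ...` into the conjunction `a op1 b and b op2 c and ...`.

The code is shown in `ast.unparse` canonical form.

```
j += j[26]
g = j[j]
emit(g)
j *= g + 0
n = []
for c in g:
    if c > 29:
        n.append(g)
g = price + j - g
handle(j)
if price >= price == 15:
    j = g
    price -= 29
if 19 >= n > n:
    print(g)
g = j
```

Transformed code:
j += j[26]
g = j[j]
emit(g)
j *= g + 0
n = [g for c in g if c > 29]
g = price + j - g
handle(j)
if price >= price and price == 15:
    j = g
    price -= 29
if 19 >= n and n > n:
    print(g)
g = j

11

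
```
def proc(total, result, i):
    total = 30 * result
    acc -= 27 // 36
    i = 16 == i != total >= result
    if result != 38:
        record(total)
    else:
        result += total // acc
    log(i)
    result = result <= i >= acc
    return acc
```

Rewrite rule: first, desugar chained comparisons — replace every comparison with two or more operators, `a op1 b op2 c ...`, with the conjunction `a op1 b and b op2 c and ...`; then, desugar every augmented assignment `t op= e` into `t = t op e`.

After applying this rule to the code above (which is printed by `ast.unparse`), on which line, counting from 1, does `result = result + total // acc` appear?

8

Transformed code:
def proc(total, result, i):
    total = 30 * result
    acc = acc - 27 // 36
    i = 16 == i and i != total and (total >= result)
    if result != 38:
        record(total)
    else:
        result = result + total // acc
    log(i)
    result = result <= i and i >= acc
    return acc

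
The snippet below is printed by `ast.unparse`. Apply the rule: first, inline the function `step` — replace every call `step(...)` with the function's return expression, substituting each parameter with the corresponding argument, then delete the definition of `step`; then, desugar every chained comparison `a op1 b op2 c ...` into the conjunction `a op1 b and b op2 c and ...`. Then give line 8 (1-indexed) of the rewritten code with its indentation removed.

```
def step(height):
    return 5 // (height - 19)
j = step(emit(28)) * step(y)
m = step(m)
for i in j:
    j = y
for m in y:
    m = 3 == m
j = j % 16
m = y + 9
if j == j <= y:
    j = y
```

Transformed code:
j = 5 // (emit(28) - 19) * (5 // (y - 19))
m = 5 // (m - 19)
for i in j:
    j = y
for m in y:
    m = 3 == m
j = j % 16
m = y + 9
if j == j and j <= y:
    j = y

m = y + 9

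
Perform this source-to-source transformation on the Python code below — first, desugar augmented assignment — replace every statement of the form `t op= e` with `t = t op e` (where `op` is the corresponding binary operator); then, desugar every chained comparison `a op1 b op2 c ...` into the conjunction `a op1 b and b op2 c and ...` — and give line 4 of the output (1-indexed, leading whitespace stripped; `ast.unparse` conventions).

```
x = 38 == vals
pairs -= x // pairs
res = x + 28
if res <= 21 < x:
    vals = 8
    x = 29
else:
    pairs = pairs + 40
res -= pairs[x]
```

Transformed code:
x = 38 == vals
pairs = pairs - x // pairs
res = x + 28
if res <= 21 and 21 < x:
    vals = 8
    x = 29
else:
    pairs = pairs + 40
res = res - pairs[x]

if res <= 21 and 21 < x:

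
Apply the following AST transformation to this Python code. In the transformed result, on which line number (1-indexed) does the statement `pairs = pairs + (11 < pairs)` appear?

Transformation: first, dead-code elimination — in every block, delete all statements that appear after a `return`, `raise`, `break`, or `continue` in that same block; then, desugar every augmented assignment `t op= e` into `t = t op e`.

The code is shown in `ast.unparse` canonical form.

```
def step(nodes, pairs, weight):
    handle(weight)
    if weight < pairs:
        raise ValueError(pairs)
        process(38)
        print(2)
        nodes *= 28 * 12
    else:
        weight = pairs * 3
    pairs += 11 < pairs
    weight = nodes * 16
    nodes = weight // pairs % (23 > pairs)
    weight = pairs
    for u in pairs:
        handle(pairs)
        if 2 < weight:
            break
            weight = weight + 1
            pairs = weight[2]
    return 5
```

7

Transformed code:
def step(nodes, pairs, weight):
    handle(weight)
    if weight < pairs:
        raise ValueError(pairs)
    else:
        weight = pairs * 3
    pairs = pairs + (11 < pairs)
    weight = nodes * 16
    nodes = weight // pairs % (23 > pairs)
    weight = pairs
    for u in pairs:
        handle(pairs)
        if 2 < weight:
            break
    return 5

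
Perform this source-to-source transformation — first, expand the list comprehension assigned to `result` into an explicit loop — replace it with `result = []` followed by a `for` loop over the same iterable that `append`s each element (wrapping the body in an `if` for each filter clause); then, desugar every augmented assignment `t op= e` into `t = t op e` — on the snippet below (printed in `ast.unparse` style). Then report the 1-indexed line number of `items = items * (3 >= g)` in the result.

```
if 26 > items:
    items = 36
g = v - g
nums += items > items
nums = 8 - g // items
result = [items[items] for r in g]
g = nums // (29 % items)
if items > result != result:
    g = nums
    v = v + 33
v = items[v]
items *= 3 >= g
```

14

Transformed code:
if 26 > items:
    items = 36
g = v - g
nums = nums + (items > items)
nums = 8 - g // items
result = []
for r in g:
    result.append(items[items])
g = nums // (29 % items)
if items > result != result:
    g = nums
    v = v + 33
v = items[v]
items = items * (3 >= g)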